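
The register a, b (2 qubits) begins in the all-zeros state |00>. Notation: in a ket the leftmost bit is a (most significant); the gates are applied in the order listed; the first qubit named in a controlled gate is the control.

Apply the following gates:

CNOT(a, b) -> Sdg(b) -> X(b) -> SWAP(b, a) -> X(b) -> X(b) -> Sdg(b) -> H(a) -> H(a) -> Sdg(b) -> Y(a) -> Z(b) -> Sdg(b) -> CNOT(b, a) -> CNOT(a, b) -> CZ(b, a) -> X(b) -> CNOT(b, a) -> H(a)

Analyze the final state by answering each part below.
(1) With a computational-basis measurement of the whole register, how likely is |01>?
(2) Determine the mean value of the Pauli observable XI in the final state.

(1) The probability of measuring |01> is 1/2.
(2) The observable XI averages to -1.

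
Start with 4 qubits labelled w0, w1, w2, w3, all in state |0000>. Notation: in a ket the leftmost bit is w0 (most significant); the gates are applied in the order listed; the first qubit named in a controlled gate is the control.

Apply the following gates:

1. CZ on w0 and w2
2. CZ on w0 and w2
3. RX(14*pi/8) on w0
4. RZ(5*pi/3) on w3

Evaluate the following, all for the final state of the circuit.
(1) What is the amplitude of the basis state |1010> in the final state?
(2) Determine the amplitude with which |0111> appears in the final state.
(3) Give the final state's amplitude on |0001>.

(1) The final state's coefficient on |1010> equals 0.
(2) The amplitude on |0111> is 0.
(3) |0001> carries amplitude 0 in the final state.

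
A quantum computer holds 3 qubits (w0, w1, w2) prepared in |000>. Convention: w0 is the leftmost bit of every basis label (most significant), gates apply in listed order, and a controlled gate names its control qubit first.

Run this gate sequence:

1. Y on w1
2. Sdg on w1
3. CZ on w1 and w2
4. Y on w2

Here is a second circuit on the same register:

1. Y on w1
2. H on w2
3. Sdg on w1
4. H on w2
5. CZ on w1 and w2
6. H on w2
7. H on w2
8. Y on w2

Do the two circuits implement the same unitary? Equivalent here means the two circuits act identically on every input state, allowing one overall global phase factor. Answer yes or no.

Yes: on every input state the two circuits agree up to one overall phase factor.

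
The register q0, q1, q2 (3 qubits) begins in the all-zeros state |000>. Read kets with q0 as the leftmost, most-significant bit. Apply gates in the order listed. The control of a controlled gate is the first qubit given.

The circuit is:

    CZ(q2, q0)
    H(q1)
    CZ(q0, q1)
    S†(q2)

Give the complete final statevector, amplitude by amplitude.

After the circuit, the state carries amplitude sqrt(2)/2 on |000>, sqrt(2)/2 on |010>, and 0 on every other basis state.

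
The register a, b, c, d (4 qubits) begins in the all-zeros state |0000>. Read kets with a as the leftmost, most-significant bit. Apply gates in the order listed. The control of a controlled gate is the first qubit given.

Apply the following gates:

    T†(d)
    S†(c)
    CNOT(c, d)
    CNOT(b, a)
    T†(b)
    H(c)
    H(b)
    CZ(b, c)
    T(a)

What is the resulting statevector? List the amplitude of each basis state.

After the circuit, the state carries amplitude 1/2 on |0000>, 1/2 on |0010>, 1/2 on |0100>, -1/2 on |0110>, and 0 on every other basis state.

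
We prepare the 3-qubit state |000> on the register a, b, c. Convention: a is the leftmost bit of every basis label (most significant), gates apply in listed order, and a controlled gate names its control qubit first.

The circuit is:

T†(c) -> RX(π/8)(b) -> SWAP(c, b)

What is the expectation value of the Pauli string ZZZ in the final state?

The expectation value of ZZZ is sqrt(sqrt(2) + 2)/2.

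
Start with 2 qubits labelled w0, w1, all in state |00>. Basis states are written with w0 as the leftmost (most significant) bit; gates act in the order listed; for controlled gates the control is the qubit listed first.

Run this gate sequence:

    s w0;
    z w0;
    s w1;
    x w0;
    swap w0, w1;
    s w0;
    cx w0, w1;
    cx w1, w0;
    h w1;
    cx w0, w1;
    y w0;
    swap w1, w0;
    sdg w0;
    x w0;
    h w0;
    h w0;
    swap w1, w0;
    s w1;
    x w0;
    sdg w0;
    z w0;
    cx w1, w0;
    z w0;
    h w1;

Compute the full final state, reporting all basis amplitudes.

After the circuit, the state carries amplitude -I/2 on |00>, I/2 on |01>, I/2 on |10>, I/2 on |11>.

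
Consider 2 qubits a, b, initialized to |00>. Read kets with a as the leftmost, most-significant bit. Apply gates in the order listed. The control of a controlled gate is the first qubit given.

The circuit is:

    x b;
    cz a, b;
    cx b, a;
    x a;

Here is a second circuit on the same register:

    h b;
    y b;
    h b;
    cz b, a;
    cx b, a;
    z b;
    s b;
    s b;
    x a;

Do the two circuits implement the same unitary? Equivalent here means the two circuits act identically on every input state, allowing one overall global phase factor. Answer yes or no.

No — the two circuits implement different unitaries, even allowing a global phase.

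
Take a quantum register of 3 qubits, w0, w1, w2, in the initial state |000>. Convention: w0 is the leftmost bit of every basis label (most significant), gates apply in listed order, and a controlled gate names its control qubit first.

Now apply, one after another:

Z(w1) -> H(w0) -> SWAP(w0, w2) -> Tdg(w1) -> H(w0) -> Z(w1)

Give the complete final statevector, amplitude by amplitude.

After the circuit, the state carries amplitude 1/2 on |000>, 1/2 on |001>, 0 on |010>, 0 on |011>, 1/2 on |100>, 1/2 on |101>, 0 on |110>, 0 on |111>.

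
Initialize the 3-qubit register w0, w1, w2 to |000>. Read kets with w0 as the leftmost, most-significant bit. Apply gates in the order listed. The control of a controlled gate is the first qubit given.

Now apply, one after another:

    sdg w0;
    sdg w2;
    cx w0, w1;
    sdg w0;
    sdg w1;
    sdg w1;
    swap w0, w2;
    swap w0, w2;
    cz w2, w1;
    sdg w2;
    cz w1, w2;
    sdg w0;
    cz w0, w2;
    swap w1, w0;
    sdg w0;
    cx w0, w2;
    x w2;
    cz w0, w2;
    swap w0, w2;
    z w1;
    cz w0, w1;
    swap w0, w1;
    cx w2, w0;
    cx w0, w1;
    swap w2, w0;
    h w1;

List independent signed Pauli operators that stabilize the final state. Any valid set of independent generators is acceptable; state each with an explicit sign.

The stabilizer group can be generated by -IXI, +ZII, +IIZ, among other valid generating sets. Key observation: the block from step 7 through step 8 cancels to the identity and can be dropped.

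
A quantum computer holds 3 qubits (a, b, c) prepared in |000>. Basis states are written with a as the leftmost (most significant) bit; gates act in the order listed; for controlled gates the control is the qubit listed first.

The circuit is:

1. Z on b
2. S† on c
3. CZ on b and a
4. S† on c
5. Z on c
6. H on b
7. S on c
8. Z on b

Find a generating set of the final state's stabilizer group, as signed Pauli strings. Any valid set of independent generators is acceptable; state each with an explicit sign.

One valid set of independent stabilizer generators is -IXI, +ZII, +IIZ (any independent generating set of the same group is equally correct).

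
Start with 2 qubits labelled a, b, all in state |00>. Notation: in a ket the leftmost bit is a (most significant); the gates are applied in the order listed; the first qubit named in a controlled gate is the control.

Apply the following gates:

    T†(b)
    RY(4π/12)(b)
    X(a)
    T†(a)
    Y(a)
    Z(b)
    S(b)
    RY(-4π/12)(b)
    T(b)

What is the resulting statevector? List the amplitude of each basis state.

After the circuit, the state carries amplitude (-3 + I)*exp(I*pi/4)/4 on |00>, sqrt(3)*(-1 + I)/4 on |01>, 0 on |10>, 0 on |11>.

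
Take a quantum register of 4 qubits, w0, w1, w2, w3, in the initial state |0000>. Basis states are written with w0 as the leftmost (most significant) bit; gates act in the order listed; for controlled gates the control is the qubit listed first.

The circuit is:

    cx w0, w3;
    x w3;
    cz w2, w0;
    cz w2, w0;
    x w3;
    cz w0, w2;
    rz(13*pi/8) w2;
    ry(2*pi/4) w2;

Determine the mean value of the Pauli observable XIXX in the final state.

In the final state, XIXX has expectation 0. Key observation: gates 2-5 undo each other exactly, leaving only the rest of the circuit to track.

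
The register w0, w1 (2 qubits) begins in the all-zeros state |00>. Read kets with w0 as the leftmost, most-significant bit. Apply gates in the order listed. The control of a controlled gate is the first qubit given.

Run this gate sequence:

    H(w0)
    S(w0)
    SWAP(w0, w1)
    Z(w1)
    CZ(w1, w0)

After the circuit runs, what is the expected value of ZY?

In the final state, ZY has expectation -1.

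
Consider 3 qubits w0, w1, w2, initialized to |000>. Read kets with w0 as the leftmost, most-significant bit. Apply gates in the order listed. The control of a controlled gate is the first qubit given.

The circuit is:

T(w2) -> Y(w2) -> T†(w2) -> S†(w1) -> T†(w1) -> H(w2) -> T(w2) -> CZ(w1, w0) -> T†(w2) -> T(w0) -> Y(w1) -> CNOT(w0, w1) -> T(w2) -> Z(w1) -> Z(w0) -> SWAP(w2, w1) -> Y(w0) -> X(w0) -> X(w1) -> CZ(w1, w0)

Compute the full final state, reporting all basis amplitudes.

The resulting statevector has amplitude -sqrt(2)*I/2 on |001>, sqrt(2)*exp(I*pi/4)/2 on |011>, and 0 on every other basis state.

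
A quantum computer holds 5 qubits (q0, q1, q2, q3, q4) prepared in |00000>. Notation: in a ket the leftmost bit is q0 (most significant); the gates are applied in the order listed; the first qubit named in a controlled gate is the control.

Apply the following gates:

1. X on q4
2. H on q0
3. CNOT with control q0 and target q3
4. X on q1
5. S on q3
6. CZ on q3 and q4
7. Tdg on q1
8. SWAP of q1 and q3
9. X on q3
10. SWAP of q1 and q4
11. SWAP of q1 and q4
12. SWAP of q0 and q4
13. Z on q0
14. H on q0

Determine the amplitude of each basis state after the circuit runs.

After the circuit, the state carries amplitude exp(3*I*pi/4)/2 on |00000>, exp(I*pi/4)/2 on |01001>, -exp(3*I*pi/4)/2 on |10000>, -exp(I*pi/4)/2 on |11001>, and 0 on every other basis state. Key observation: the block from step 10 through step 11 cancels to the identity and can be dropped.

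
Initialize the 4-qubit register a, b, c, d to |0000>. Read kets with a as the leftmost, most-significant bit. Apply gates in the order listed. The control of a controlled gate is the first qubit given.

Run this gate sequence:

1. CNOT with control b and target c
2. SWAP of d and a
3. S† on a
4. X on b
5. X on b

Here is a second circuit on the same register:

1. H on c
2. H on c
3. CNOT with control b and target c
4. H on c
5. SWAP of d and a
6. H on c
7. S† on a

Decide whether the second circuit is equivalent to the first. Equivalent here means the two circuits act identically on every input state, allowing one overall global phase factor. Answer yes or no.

Yes — the two circuits implement the same unitary up to a global phase.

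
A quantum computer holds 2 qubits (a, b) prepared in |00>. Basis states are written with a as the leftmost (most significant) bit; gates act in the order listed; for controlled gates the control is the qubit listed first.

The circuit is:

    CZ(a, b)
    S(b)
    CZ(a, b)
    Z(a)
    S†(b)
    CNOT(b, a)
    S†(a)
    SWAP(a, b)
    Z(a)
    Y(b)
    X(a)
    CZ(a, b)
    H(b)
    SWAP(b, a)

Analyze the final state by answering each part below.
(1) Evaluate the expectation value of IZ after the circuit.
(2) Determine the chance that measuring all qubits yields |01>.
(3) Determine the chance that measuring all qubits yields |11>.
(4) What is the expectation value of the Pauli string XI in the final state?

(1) In the final state, IZ has expectation -1.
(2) The probability of measuring |01> is 1/2.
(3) Outcome |11> occurs with probability 1/2.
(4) The expectation value of XI is -1.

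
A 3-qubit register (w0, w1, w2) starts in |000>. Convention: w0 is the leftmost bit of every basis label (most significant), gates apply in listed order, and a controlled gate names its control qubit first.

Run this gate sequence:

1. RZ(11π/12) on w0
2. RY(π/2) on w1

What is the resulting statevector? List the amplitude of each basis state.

After the circuit, the state carries amplitude -sqrt(2)*exp(13*I*pi/24)/2 on |000>, -sqrt(2)*exp(13*I*pi/24)/2 on |010>, and 0 on every other basis state.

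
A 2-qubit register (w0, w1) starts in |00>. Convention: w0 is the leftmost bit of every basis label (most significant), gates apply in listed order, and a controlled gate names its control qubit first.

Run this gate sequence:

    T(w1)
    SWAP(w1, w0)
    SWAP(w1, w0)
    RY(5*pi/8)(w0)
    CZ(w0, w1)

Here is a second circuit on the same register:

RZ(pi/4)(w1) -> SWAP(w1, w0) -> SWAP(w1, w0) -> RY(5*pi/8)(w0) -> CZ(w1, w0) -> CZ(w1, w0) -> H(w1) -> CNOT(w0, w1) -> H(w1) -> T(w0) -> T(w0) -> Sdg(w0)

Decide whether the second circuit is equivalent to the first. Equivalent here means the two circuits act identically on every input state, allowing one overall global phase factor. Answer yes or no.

Yes: on every input state the two circuits agree up to one overall phase factor.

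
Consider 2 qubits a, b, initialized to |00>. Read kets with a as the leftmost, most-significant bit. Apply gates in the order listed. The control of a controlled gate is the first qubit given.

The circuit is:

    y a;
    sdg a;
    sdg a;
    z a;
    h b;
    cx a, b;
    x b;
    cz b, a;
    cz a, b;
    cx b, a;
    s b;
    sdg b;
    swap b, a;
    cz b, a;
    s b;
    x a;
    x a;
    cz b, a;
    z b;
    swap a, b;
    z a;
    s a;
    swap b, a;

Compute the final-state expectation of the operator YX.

The observable YX averages to 0. Key observation: steps 11-12 multiply out to the identity, so the circuit reduces to the remaining gates.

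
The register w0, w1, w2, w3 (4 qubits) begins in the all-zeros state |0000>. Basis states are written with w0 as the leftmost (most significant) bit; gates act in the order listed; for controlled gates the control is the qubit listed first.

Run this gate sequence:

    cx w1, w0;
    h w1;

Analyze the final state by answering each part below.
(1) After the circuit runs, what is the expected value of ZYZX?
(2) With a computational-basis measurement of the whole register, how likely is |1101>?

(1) In the final state, ZYZX has expectation 0.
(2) The probability of measuring |1101> is 0.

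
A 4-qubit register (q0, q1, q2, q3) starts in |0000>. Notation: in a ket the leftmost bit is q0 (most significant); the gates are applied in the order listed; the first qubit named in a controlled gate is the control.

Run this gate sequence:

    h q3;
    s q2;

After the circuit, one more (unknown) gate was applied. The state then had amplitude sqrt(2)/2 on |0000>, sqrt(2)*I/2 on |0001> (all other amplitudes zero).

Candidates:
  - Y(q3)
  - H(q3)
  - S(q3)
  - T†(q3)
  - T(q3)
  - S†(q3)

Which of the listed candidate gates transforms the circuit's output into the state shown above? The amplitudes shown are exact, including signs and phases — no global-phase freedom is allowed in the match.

The unique candidate consistent with the amplitudes is S(q3).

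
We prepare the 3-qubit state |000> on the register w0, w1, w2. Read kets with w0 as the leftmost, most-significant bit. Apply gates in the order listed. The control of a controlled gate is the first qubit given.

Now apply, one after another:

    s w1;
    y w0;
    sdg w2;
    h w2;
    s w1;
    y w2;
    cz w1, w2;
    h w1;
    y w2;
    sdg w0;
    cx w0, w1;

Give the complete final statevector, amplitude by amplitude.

After the circuit, the state carries amplitude 0 on |000>, 0 on |001>, 0 on |010>, 0 on |011>, 1/2 on |100>, 1/2 on |101>, 1/2 on |110>, 1/2 on |111>.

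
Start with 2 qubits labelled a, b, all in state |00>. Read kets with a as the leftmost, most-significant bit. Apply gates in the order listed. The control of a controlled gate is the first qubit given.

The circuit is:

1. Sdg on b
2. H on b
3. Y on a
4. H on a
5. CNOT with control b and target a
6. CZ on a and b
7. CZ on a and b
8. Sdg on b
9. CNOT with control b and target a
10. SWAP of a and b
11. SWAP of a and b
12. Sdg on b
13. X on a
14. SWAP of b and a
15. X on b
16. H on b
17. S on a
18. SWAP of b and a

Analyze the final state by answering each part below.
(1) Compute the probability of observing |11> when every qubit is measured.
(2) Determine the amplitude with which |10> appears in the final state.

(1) The probability of measuring |11> is 1/2.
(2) The amplitude on |10> is sqrt(2)*I/2.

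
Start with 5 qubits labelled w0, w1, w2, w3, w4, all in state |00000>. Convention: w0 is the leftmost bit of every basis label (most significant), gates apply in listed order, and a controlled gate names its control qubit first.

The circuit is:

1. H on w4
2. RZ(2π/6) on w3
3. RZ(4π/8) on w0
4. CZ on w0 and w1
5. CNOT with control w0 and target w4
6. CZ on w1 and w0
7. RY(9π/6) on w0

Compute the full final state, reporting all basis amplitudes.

The final amplitudes are exp(7*I*pi/12)/2 on |00000>, exp(7*I*pi/12)/2 on |00001>, -exp(7*I*pi/12)/2 on |10000>, -exp(7*I*pi/12)/2 on |10001>, and 0 on every other basis state.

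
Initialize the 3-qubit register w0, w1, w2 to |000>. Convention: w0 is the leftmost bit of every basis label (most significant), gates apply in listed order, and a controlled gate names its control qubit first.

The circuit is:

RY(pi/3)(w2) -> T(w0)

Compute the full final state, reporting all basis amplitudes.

After the circuit, the state carries amplitude sqrt(3)/2 on |000>, 1/2 on |001>, and 0 on every other basis state.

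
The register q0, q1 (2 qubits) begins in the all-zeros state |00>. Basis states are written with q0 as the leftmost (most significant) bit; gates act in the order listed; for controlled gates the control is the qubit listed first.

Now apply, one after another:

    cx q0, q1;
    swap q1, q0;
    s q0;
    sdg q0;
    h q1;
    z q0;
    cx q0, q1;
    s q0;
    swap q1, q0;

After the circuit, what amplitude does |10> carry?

|10> carries amplitude sqrt(2)/2 in the final state.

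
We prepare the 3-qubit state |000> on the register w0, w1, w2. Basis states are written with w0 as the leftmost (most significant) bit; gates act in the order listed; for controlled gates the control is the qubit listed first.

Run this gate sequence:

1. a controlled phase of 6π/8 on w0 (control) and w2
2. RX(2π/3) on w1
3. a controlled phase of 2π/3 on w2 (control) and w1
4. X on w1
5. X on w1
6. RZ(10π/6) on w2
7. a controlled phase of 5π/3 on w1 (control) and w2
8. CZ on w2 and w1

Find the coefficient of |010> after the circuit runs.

|010> carries amplitude sqrt(3)*exp(2*I*pi/3)/2 in the final state.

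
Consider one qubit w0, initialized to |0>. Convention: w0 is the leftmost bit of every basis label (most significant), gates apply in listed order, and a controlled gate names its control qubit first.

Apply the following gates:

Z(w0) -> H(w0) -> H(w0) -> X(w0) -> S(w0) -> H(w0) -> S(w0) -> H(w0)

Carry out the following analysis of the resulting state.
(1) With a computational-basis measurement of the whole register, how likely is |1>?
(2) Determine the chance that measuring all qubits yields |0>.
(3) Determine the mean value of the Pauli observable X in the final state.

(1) The probability of measuring |1> is 1/2.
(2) Outcome |0> occurs with probability 1/2.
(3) The expectation value of X is 0.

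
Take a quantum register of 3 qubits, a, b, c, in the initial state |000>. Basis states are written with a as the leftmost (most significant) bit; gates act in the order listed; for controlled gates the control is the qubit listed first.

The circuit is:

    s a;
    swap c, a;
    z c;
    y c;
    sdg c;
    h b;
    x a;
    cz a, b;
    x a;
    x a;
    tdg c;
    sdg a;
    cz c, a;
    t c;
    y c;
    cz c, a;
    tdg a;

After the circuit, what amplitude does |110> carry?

The amplitude on |110> is sqrt(2)*exp(3*I*pi/4)/2.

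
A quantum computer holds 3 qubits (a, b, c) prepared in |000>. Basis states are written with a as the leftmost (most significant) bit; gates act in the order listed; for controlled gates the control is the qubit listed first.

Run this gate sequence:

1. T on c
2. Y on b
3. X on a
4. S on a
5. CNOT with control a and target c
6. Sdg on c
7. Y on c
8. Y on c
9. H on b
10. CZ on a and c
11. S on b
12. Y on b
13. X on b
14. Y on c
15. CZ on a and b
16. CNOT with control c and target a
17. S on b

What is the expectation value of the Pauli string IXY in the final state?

The expectation value of IXY is 0.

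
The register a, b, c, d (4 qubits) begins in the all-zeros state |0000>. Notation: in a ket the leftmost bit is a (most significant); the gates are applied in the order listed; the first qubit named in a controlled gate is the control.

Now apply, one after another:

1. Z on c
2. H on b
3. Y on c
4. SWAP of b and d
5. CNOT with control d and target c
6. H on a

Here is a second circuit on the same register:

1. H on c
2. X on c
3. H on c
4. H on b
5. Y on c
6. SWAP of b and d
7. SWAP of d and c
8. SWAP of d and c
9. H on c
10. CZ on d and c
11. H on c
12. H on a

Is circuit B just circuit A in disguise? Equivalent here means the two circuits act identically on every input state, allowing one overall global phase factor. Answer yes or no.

Yes — the two circuits implement the same unitary up to a global phase.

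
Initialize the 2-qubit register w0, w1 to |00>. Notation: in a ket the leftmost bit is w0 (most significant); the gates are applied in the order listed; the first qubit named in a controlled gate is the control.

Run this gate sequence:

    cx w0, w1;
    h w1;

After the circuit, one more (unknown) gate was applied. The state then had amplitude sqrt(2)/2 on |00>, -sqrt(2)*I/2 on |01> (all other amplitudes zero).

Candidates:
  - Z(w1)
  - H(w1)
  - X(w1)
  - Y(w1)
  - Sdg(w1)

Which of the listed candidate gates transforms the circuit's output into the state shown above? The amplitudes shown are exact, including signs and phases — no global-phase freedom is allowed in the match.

The applied gate was Sdg(w1).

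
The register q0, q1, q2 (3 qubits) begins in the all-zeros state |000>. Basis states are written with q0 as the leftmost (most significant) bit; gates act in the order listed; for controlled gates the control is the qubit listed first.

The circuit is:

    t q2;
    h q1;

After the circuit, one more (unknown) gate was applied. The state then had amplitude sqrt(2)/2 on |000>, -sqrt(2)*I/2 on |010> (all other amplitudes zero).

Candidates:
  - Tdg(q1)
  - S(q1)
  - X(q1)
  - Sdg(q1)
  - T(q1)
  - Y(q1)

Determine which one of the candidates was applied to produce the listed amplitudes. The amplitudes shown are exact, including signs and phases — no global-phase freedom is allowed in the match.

The unique candidate consistent with the amplitudes is Sdg(q1).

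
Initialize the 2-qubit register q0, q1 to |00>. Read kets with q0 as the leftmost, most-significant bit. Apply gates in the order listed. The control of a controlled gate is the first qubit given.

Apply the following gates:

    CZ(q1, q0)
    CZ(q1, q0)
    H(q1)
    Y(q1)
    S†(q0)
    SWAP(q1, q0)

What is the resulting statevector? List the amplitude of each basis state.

The final amplitudes are -sqrt(2)*I/2 on |00>, 0 on |01>, sqrt(2)*I/2 on |10>, 0 on |11>.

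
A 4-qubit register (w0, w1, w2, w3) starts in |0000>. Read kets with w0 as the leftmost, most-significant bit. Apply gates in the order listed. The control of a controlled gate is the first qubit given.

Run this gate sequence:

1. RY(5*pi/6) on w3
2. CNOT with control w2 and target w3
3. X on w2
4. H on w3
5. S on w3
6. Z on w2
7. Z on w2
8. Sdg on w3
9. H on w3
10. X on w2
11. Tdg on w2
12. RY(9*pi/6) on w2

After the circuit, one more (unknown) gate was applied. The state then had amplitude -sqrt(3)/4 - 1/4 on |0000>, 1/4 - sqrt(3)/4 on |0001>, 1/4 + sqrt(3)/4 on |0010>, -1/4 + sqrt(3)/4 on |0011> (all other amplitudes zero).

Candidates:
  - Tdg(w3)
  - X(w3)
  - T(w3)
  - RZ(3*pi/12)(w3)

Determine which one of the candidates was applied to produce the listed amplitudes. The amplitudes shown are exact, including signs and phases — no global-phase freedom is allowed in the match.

The unique candidate consistent with the amplitudes is X(w3).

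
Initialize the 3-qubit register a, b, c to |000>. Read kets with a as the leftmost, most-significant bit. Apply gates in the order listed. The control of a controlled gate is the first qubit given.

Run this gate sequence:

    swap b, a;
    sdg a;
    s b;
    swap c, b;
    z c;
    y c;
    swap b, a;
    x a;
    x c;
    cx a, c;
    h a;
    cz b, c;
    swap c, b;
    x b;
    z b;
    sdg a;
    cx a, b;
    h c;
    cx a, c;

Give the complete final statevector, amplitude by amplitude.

The final amplitudes are I/2 on |000>, I/2 on |001>, 0 on |010>, 0 on |011>, 0 on |100>, 0 on |101>, -1/2 on |110>, -1/2 on |111>.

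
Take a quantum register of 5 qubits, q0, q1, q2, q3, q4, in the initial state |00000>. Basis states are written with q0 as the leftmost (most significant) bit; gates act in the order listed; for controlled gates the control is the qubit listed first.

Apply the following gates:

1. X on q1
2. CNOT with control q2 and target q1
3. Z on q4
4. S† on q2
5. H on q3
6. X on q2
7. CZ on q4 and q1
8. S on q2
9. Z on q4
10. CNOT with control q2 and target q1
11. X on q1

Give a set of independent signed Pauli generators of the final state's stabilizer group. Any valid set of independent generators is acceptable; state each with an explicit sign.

One valid set of independent stabilizer generators is +IIIXI, +ZIIII, -IZIII, -IIZII, +IIIIZ (any independent generating set of the same group is equally correct).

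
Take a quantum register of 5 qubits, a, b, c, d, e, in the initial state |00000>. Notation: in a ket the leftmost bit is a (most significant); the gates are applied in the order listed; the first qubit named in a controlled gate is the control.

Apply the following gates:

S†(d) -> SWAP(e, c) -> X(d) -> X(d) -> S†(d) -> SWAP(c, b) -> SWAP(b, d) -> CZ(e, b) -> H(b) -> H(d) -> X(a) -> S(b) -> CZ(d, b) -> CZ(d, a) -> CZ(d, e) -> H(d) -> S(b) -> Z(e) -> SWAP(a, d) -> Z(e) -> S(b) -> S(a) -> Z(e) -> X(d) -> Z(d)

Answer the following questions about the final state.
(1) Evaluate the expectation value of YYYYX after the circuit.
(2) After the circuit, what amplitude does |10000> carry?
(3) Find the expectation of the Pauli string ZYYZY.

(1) The expectation value of YYYYX is 0.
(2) The final state's coefficient on |10000> equals sqrt(2)*I/2.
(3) The observable ZYYZY averages to 0.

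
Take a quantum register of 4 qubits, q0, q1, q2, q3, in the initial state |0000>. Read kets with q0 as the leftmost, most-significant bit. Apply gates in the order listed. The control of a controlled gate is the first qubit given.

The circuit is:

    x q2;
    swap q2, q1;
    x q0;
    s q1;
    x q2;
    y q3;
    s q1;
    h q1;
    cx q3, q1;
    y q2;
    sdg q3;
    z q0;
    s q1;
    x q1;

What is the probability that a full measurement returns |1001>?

A full measurement returns |1001> with probability 1/2.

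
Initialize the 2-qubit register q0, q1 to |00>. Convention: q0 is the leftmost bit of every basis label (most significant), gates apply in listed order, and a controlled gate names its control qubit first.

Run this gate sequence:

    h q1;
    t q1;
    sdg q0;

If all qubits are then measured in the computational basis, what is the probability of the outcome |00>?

Outcome |00> occurs with probability 1/2.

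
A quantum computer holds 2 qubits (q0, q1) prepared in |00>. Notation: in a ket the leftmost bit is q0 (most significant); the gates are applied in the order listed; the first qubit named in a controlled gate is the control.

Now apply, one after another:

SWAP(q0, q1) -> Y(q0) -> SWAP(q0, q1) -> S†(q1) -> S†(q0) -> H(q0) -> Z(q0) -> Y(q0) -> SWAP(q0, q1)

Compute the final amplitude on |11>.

The amplitude on |11> is sqrt(2)*I/2.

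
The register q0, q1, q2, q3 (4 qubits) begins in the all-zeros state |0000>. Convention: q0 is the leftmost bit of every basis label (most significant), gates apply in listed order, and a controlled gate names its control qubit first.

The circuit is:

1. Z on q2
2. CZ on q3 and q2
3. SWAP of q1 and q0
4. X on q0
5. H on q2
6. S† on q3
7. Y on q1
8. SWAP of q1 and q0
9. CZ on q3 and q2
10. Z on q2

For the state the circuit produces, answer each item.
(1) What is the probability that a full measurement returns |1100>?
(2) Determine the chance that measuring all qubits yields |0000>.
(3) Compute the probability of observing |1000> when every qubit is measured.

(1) The probability of measuring |1100> is 1/2.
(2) The probability of measuring |0000> is 0.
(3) A full measurement returns |1000> with probability 0.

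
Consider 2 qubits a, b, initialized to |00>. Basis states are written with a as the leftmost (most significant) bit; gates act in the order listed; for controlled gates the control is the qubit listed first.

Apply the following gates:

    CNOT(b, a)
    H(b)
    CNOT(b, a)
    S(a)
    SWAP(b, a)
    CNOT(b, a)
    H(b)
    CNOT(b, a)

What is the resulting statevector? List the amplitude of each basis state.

The final amplitudes are 1/2 + I/2 on |00>, 0 on |01>, 0 on |10>, 1/2 - I/2 on |11>.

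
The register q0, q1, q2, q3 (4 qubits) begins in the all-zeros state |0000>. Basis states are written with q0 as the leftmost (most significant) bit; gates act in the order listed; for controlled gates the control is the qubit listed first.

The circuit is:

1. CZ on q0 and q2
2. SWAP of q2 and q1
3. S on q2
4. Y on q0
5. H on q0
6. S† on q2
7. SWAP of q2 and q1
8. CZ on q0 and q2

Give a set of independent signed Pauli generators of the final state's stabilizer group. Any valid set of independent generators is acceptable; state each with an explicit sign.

The final state is stabilized by the group generated by -XIII, +IZII, +IIZI, +IIIZ; other independent generating sets are equally valid.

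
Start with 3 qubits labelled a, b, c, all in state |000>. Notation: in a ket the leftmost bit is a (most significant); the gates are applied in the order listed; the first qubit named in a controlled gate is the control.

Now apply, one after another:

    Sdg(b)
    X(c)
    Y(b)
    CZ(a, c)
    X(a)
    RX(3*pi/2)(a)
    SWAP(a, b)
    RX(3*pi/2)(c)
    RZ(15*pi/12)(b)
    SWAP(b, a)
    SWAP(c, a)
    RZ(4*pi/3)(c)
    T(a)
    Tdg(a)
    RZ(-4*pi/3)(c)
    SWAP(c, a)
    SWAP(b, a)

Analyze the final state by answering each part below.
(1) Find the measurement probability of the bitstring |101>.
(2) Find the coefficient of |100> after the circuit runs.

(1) Outcome |101> occurs with probability 1/4. Key observation: steps 10-17 multiply out to the identity, so the circuit reduces to the remaining gates.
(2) The amplitude on |100> is exp(7*I*pi/8)/2.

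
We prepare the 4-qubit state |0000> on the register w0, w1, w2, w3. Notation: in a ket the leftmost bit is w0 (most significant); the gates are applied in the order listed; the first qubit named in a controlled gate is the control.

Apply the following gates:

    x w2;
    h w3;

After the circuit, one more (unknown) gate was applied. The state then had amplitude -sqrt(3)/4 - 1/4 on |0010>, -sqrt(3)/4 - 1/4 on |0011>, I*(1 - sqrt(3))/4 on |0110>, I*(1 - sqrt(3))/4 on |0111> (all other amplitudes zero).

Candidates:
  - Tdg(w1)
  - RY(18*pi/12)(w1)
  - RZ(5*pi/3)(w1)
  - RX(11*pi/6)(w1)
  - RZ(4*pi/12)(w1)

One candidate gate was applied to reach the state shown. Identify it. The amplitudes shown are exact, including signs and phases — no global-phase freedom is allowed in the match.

It was RX(11*pi/6)(w1) that produced the state shown.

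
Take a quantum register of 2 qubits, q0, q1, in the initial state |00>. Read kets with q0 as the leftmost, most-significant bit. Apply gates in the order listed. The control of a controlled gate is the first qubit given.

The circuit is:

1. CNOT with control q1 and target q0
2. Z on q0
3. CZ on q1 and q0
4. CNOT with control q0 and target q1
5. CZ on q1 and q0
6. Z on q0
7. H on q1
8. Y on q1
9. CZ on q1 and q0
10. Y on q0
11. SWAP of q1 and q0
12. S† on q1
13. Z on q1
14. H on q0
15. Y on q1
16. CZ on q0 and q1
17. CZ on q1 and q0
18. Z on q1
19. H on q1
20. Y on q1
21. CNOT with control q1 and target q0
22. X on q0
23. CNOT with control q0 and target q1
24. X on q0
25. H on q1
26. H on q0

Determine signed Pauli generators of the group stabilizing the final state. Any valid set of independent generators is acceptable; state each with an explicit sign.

One valid set of independent stabilizer generators is +IX, -ZI (any independent generating set of the same group is equally correct).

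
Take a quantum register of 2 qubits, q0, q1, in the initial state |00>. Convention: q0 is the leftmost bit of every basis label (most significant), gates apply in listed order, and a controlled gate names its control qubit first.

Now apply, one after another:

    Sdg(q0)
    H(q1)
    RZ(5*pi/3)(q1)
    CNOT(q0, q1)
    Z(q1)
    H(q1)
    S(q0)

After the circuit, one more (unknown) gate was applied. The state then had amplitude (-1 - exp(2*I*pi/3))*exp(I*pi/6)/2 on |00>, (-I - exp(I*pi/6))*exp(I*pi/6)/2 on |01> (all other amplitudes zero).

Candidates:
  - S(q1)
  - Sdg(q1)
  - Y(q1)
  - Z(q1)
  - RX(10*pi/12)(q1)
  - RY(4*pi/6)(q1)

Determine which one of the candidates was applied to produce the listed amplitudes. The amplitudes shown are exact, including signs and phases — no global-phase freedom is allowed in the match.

The unique candidate consistent with the amplitudes is S(q1).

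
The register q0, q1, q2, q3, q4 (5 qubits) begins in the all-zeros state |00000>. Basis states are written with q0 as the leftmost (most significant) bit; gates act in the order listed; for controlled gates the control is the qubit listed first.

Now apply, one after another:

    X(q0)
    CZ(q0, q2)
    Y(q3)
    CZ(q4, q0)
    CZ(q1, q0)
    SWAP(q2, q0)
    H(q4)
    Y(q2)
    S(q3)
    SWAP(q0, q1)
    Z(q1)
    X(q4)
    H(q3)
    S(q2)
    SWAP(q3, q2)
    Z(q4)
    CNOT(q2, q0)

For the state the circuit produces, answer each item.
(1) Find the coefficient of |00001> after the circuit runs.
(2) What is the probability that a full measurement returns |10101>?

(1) |00001> carries amplitude -I/2 in the final state.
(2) A full measurement returns |10101> with probability 1/4.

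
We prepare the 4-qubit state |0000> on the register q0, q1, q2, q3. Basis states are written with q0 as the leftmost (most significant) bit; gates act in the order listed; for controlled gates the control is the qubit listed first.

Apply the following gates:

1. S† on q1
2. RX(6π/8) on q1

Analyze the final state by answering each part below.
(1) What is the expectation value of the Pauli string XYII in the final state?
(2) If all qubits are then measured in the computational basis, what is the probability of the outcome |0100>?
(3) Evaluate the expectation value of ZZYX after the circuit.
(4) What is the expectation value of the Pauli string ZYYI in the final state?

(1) In the final state, XYII has expectation 0.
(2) Outcome |0100> occurs with probability sqrt(2)/4 + 1/2.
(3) The observable ZZYX averages to 0.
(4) The expectation value of ZYYI is 0.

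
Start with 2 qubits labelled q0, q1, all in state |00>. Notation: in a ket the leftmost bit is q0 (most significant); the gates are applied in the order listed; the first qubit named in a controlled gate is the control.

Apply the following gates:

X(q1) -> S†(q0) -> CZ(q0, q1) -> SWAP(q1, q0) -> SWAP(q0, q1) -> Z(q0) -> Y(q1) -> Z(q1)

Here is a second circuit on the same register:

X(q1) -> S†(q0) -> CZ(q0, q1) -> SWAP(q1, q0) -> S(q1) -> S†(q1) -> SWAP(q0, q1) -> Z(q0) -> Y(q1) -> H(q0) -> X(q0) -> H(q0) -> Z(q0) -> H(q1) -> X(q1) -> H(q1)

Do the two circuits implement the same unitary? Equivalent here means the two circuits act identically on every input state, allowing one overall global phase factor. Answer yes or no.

Yes, they are equivalent — the unitaries differ by at most a global phase.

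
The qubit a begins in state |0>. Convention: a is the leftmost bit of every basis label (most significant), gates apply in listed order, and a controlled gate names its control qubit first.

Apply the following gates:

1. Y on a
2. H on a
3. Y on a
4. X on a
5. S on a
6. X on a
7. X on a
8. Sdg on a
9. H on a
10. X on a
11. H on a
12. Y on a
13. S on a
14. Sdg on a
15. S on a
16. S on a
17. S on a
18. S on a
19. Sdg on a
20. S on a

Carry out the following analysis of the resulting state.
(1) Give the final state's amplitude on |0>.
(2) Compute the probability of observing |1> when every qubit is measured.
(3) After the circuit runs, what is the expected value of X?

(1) |0> carries amplitude -sqrt(2)*I/2 in the final state. Key observation: gates 15-18 undo each other exactly, leaving only the rest of the circuit to track.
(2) Outcome |1> occurs with probability 1/2.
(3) The expectation value of X is 1.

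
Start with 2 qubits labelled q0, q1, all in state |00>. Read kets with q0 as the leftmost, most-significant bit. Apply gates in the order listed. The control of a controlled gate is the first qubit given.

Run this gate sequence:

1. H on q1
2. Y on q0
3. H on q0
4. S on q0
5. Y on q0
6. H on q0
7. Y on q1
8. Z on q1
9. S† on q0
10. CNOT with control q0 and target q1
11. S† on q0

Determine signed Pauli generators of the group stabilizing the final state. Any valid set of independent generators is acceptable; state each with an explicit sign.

One valid set of independent stabilizer generators is -YI, +IX (any independent generating set of the same group is equally correct).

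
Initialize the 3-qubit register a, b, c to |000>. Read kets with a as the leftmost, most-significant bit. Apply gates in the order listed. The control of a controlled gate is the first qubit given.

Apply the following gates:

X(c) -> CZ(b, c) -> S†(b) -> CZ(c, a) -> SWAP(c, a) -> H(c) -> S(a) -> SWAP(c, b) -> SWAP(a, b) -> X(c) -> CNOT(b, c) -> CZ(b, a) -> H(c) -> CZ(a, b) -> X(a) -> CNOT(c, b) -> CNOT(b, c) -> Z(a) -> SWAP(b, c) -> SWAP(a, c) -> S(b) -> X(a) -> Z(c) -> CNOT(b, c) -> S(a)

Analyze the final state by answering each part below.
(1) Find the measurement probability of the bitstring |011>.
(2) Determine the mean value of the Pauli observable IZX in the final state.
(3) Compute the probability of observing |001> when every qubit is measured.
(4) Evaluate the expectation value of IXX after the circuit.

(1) Outcome |011> occurs with probability 1/4.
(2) In the final state, IZX has expectation -1.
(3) The probability of measuring |001> is 0.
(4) The observable IXX averages to 0.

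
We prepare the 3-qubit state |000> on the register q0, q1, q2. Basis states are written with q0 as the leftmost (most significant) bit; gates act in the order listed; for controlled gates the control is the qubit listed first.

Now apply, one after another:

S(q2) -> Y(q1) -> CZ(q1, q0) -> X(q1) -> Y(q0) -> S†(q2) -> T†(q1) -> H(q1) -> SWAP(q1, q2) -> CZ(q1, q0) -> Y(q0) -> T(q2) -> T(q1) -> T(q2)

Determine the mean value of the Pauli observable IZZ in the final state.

The expectation value of IZZ is 0.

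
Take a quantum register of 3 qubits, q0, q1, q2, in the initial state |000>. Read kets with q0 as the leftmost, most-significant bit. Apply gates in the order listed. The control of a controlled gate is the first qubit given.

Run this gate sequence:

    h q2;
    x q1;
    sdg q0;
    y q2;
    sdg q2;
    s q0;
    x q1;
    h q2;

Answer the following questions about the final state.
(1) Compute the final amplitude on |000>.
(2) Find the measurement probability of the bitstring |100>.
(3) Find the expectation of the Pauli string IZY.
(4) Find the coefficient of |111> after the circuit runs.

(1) |000> carries amplitude 1/2 - I/2 in the final state.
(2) A full measurement returns |100> with probability 0.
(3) The expectation value of IZY is -1.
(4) The amplitude on |111> is 0.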